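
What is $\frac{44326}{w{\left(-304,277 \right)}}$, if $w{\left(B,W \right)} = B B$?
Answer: $\frac{22163}{46208} \approx 0.47964$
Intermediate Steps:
$w{\left(B,W \right)} = B^{2}$
$\frac{44326}{w{\left(-304,277 \right)}} = \frac{44326}{\left(-304\right)^{2}} = \frac{44326}{92416} = 44326 \cdot \frac{1}{92416} = \frac{22163}{46208}$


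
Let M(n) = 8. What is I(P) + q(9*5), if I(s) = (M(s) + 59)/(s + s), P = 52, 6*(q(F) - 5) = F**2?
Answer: 35687/104 ≈ 343.14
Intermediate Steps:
q(F) = 5 + F**2/6
I(s) = 67/(2*s) (I(s) = (8 + 59)/(s + s) = 67/((2*s)) = 67*(1/(2*s)) = 67/(2*s))
I(P) + q(9*5) = (67/2)/52 + (5 + (9*5)**2/6) = (67/2)*(1/52) + (5 + (1/6)*45**2) = 67/104 + (5 + (1/6)*2025) = 67/104 + (5 + 675/2) = 67/104 + 685/2 = 35687/104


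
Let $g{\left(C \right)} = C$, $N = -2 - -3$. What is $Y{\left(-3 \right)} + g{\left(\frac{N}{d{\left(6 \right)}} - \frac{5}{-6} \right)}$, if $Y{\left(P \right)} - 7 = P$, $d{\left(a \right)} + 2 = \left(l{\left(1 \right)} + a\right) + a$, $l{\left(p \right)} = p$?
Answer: $\frac{325}{66} \approx 4.9242$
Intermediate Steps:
$N = 1$ ($N = -2 + 3 = 1$)
$d{\left(a \right)} = -1 + 2 a$ ($d{\left(a \right)} = -2 + \left(\left(1 + a\right) + a\right) = -2 + \left(1 + 2 a\right) = -1 + 2 a$)
$Y{\left(P \right)} = 7 + P$
$Y{\left(-3 \right)} + g{\left(\frac{N}{d{\left(6 \right)}} - \frac{5}{-6} \right)} = \left(7 - 3\right) + \left(1 \frac{1}{-1 + 2 \cdot 6} - \frac{5}{-6}\right) = 4 + \left(1 \frac{1}{-1 + 12} - - \frac{5}{6}\right) = 4 + \left(1 \cdot \frac{1}{11} + \frac{5}{6}\right) = 4 + \left(\frac{1}{11} + \frac{5}{6}\right) = 4 + \frac{61}{66} = \frac{325}{66}$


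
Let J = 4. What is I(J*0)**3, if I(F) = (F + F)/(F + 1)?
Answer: 0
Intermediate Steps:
I(F) = 2*F/(1 + F) (I(F) = (2*F)/(1 + F) = 2*F/(1 + F))
I(J*0)**3 = (2*(4*0)/(1 + 4*0))**3 = (2*0/(1 + 0))**3 = (2*0/1)**3 = (2*0*1)**3 = 0**3 = 0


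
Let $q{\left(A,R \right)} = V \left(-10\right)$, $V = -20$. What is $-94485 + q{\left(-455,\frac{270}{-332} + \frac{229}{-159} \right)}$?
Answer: $-94285$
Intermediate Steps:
$q{\left(A,R \right)} = 200$ ($q{\left(A,R \right)} = \left(-20\right) \left(-10\right) = 200$)
$-94485 + q{\left(-455,\frac{270}{-332} + \frac{229}{-159} \right)} = -94485 + 200 = -94285$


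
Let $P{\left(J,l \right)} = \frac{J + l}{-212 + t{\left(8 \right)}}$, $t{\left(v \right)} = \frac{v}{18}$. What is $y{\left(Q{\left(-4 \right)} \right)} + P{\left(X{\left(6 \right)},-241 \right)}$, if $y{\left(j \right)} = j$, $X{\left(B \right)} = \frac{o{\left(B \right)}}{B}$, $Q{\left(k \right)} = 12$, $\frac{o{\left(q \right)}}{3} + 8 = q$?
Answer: $\frac{12513}{952} \approx 13.144$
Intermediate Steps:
$o{\left(q \right)} = -24 + 3 q$
$t{\left(v \right)} = \frac{v}{18}$ ($t{\left(v \right)} = v \frac{1}{18} = \frac{v}{18}$)
$X{\left(B \right)} = \frac{-24 + 3 B}{B}$
$P{\left(J,l \right)} = - \frac{9 J}{1904} - \frac{9 l}{1904}$ ($P{\left(J,l \right)} = \frac{J + l}{-212 + \frac{1}{18} \cdot 8} = \frac{J + l}{-212 + \frac{4}{9}} = \frac{J + l}{- \frac{1904}{9}} = \left(J + l\right) \left(- \frac{9}{1904}\right) = - \frac{9 J}{1904} - \frac{9 l}{1904}$)
$y{\left(Q{\left(-4 \right)} \right)} + P{\left(X{\left(6 \right)},-241 \right)} = 12 - \left(- \frac{2169}{1904} + \frac{9 \left(3 - \frac{24}{6}\right)}{1904}\right) = 12 + \left(- \frac{9 \left(3 - 4\right)}{1904} + \frac{2169}{1904}\right) = 12 + \left(\left(- \frac{9}{1904}\right) \left(-1\right) + \frac{2169}{1904}\right) = 12 + \left(\frac{9}{1904} + \frac{2169}{1904}\right) = 12 + \frac{1089}{952} = \frac{12513}{952}$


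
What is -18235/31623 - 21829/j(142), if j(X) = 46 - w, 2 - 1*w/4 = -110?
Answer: 75885333/1412494 ≈ 53.724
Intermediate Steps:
w = 448 (w = 8 - 4*(-110) = 8 + 440 = 448)
j(X) = -402 (j(X) = 46 - 1*448 = 46 - 448 = -402)
-18235/31623 - 21829/j(142) = -18235/31623 - 21829/(-402) = -18235*1/31623 - 21829*(-1/402) = -18235/31623 + 21829/402 = 75885333/1412494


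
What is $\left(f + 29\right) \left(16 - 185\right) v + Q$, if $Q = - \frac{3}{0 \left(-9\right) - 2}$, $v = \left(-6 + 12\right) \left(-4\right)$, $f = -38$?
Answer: $- \frac{73005}{2} \approx -36503.0$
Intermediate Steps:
$v = -24$ ($v = 6 \left(-4\right) = -24$)
$Q = \frac{3}{2}$ ($Q = - \frac{3}{0 - 2} = - \frac{3}{-2} = \left(-3\right) \left(- \frac{1}{2}\right) = \frac{3}{2} \approx 1.5$)
$\left(f + 29\right) \left(16 - 185\right) v + Q = \left(-38 + 29\right) \left(16 - 185\right) \left(-24\right) + \frac{3}{2} = \left(-9\right) \left(-169\right) \left(-24\right) + \frac{3}{2} = 1521 \left(-24\right) + \frac{3}{2} = -36504 + \frac{3}{2} = - \frac{73005}{2}$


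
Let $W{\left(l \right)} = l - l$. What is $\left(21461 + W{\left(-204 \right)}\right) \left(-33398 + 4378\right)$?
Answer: $-622798220$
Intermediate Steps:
$W{\left(l \right)} = 0$
$\left(21461 + W{\left(-204 \right)}\right) \left(-33398 + 4378\right) = \left(21461 + 0\right) \left(-33398 + 4378\right) = 21461 \left(-29020\right) = -622798220$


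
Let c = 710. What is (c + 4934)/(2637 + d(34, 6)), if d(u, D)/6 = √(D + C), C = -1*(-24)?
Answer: 1653692/772521 - 11288*√30/2317563 ≈ 2.1140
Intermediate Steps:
C = 24
d(u, D) = 6*√(24 + D) (d(u, D) = 6*√(D + 24) = 6*√(24 + D))
(c + 4934)/(2637 + d(34, 6)) = (710 + 4934)/(2637 + 6*√(24 + 6)) = 5644/(2637 + 6*√30)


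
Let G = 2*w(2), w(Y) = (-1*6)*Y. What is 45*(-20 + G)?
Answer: -1980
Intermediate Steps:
w(Y) = -6*Y
G = -24 (G = 2*(-6*2) = 2*(-12) = -24)
45*(-20 + G) = 45*(-20 - 24) = 45*(-44) = -1980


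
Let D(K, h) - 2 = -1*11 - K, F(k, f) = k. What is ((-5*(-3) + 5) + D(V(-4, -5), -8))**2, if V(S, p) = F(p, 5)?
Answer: 256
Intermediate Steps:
V(S, p) = p
D(K, h) = -9 - K (D(K, h) = 2 + (-1*11 - K) = 2 + (-11 - K) = -9 - K)
((-5*(-3) + 5) + D(V(-4, -5), -8))**2 = ((-5*(-3) + 5) + (-9 - 1*(-5)))**2 = ((15 + 5) + (-9 + 5))**2 = (20 - 4)**2 = 16**2 = 256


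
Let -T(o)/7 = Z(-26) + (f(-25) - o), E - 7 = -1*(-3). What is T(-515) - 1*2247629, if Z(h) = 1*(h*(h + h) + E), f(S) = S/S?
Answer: -2260775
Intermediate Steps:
E = 10 (E = 7 - 1*(-3) = 7 + 3 = 10)
f(S) = 1
Z(h) = 10 + 2*h² (Z(h) = 1*(h*(h + h) + 10) = 1*(h*(2*h) + 10) = 1*(2*h² + 10) = 1*(10 + 2*h²) = 10 + 2*h²)
T(o) = -9541 + 7*o (T(o) = -7*((10 + 2*(-26)²) + (1 - o)) = -7*((10 + 2*676) + (1 - o)) = -7*((10 + 1352) + (1 - o)) = -7*(1362 + (1 - o)) = -7*(1363 - o) = -9541 + 7*o)
T(-515) - 1*2247629 = (-9541 + 7*(-515)) - 1*2247629 = (-9541 - 3605) - 2247629 = -13146 - 2247629 = -2260775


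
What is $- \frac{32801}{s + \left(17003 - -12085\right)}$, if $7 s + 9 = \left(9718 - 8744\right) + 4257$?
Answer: $- \frac{32801}{29834} \approx -1.0995$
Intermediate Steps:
$s = 746$ ($s = - \frac{9}{7} + \frac{\left(9718 - 8744\right) + 4257}{7} = - \frac{9}{7} + \frac{974 + 4257}{7} = - \frac{9}{7} + \frac{1}{7} \cdot 5231 = - \frac{9}{7} + \frac{5231}{7} = 746$)
$- \frac{32801}{s + \left(17003 - -12085\right)} = - \frac{32801}{746 + \left(17003 - -12085\right)} = - \frac{32801}{746 + \left(17003 + 12085\right)} = - \frac{32801}{746 + 29088} = - \frac{32801}{29834}$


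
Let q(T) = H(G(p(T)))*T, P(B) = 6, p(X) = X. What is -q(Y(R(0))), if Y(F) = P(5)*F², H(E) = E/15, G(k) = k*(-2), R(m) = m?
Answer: 0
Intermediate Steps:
G(k) = -2*k
H(E) = E/15 (H(E) = E*(1/15) = E/15)
Y(F) = 6*F²
q(T) = -2*T²/15 (q(T) = ((-2*T)/15)*T = (-2*T/15)*T = -2*T²/15)
-q(Y(R(0))) = -(-2)*(6*0²)²/15 = -(-2)*(6*0)²/15 = -(-2)*0²/15 = -(-2)*0/15 = -1*0 = 0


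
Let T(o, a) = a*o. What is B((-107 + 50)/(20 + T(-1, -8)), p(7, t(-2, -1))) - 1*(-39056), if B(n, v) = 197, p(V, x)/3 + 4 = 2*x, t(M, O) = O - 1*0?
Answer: 39253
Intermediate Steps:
t(M, O) = O (t(M, O) = O + 0 = O)
p(V, x) = -12 + 6*x (p(V, x) = -12 + 3*(2*x) = -12 + 6*x)
B((-107 + 50)/(20 + T(-1, -8)), p(7, t(-2, -1))) - 1*(-39056) = 197 - 1*(-39056) = 197 + 39056 = 39253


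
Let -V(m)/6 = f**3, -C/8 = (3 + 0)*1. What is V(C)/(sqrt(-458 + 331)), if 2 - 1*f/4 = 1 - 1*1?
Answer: 3072*I*sqrt(127)/127 ≈ 272.6*I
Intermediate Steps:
f = 8 (f = 8 - 4*(1 - 1*1) = 8 - 4*(1 - 1) = 8 - 4*0 = 8 + 0 = 8)
C = -24 (C = -8*(3 + 0) = -24 ≈ -24.000)
V(m) = -3072 (V(m) = -6*8**3 = -6*512 = -3072)
V(C)/(sqrt(-458 + 331)) = -3072/sqrt(-458 + 331) = -3072*(-I*sqrt(127)/127) = -(-3072)*I*sqrt(127)/127 = 3072*I*sqrt(127)/127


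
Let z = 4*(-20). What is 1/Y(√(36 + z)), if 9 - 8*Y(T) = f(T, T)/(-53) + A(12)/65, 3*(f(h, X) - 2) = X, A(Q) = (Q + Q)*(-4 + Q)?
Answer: 5198670360/3953703029 - 10748400*I*√11/3953703029 ≈ 1.3149 - 0.0090165*I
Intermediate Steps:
A(Q) = 2*Q*(-4 + Q) (A(Q) = (2*Q)*(-4 + Q) = 2*Q*(-4 + Q))
z = -80
f(h, X) = 2 + X/3
Y(T) = 20959/27560 + T/1272 (Y(T) = 9/8 - ((2 + T/3)/(-53) + (2*12*(-4 + 12))/65)/8 = 9/8 - ((2 + T/3)*(-1/53) + (2*12*8)*(1/65))/8 = 9/8 - ((-2/53 - T/159) + 192*(1/65))/8 = 9/8 - ((-2/53 - T/159) + 192/65)/8 = 9/8 - (10046/3445 - T/159)/8 = 9/8 + (-5023/13780 + T/1272) = 20959/27560 + T/1272)
1/Y(√(36 + z)) = 1/(20959/27560 + √(36 - 80)/1272) = 1/(20959/27560 + √(-44)/1272) = 1/(20959/27560 + (2*I*√11)/1272) = 1/(20959/27560 + I*√11/636)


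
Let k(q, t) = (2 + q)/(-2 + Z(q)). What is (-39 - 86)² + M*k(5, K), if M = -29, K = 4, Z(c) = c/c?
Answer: 15828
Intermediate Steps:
Z(c) = 1
k(q, t) = -2 - q (k(q, t) = (2 + q)/(-2 + 1) = (2 + q)/(-1) = (2 + q)*(-1) = -2 - q)
(-39 - 86)² + M*k(5, K) = (-39 - 86)² - 29*(-2 - 1*5) = (-125)² - 29*(-2 - 5) = 15625 - 29*(-7) = 15625 + 203 = 15828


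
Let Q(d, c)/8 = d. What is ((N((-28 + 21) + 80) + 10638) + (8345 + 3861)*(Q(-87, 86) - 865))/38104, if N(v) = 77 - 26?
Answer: -19042877/38104 ≈ -499.76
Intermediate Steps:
Q(d, c) = 8*d
N(v) = 51
((N((-28 + 21) + 80) + 10638) + (8345 + 3861)*(Q(-87, 86) - 865))/38104 = ((51 + 10638) + (8345 + 3861)*(8*(-87) - 865))/38104 = (10689 + 12206*(-696 - 865))*(1/38104) = (10689 + 12206*(-1561))*(1/38104) = (10689 - 19053566)*(1/38104) = -19042877*1/38104 = -19042877/38104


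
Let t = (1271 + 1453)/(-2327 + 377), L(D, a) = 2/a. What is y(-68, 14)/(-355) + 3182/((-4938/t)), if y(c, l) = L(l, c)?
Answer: 1743826481/1937053950 ≈ 0.90025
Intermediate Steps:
y(c, l) = 2/c
t = -454/325 (t = 2724/(-1950) = 2724*(-1/1950) = -454/325 ≈ -1.3969)
y(-68, 14)/(-355) + 3182/((-4938/t)) = (2/(-68))/(-355) + 3182/((-4938/(-454/325))) = (2*(-1/68))*(-1/355) + 3182/((-4938*(-325/454))) = -1/34*(-1/355) + 3182/(802425/227) = 1/12070 + 3182*(227/802425) = 1/12070 + 722314/802425 = 1743826481/1937053950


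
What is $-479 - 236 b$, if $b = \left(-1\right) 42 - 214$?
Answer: $59937$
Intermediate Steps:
$b = -256$ ($b = -42 - 214 = -256$)
$-479 - 236 b = -479 - -60416 = -479 + 60416 = 59937$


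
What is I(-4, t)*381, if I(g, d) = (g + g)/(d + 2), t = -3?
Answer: 3048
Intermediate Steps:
I(g, d) = 2*g/(2 + d) (I(g, d) = (2*g)/(2 + d) = 2*g/(2 + d))
I(-4, t)*381 = (2*(-4)/(2 - 3))*381 = (2*(-4)/(-1))*381 = (2*(-4)*(-1))*381 = 8*381 = 3048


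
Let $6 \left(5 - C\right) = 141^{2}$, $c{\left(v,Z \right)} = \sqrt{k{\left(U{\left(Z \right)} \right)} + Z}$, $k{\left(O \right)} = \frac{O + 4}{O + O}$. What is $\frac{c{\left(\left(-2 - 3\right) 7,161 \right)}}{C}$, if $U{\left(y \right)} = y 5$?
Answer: $- \frac{3 \sqrt{46514510}}{5326685} \approx -0.0038411$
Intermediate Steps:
$U{\left(y \right)} = 5 y$
$k{\left(O \right)} = \frac{4 + O}{2 O}$
$c{\left(v,Z \right)} = \sqrt{Z + \frac{4 + 5 Z}{10 Z}}$ ($c{\left(v,Z \right)} = \sqrt{\frac{4 + 5 Z}{2 \cdot 5 Z} + Z} = \sqrt{\frac{\frac{1}{5 Z} \left(4 + 5 Z\right)}{2} + Z} = \sqrt{\frac{4 + 5 Z}{10 Z} + Z} = \sqrt{Z + \frac{4 + 5 Z}{10 Z}}$)
$C = - \frac{6617}{2}$ ($C = 5 - \frac{141^{2}}{6} = 5 - \frac{6627}{2} = - \frac{6617}{2} \approx -3308.5$)
$\frac{c{\left(\left(-2 - 3\right) 7,161 \right)}}{C} = \frac{\frac{1}{10} \sqrt{50 + \frac{40}{161} + 100 \cdot 161}}{- \frac{6617}{2}} = \frac{\sqrt{50 + 40 \cdot \frac{1}{161} + 16100}}{10} \left(- \frac{2}{6617}\right) = \frac{\sqrt{50 + \frac{40}{161} + 16100}}{10} \left(- \frac{2}{6617}\right) = \frac{\sqrt{\frac{2600190}{161}}}{10} \left(- \frac{2}{6617}\right) = \frac{\frac{3}{161} \sqrt{46514510}}{10} \left(- \frac{2}{6617}\right) = \frac{3 \sqrt{46514510}}{1610} \left(- \frac{2}{6617}\right) = - \frac{3 \sqrt{46514510}}{5326685}$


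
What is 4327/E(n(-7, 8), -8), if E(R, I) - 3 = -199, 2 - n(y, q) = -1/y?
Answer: -4327/196 ≈ -22.077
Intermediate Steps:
n(y, q) = 2 + 1/y (n(y, q) = 2 - (-1)/y = 2 + 1/y)
E(R, I) = -196 (E(R, I) = 3 - 199 = -196)
4327/E(n(-7, 8), -8) = 4327/(-196) = 4327*(-1/196) = -4327/196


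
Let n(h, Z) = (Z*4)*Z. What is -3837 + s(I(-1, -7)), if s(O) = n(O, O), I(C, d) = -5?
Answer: -3737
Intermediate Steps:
n(h, Z) = 4*Z² (n(h, Z) = (4*Z)*Z = 4*Z²)
s(O) = 4*O²
-3837 + s(I(-1, -7)) = -3837 + 4*(-5)² = -3837 + 4*25 = -3837 + 100 = -3737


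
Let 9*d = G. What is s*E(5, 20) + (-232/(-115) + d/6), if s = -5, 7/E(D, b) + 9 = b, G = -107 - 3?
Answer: -109346/34155 ≈ -3.2015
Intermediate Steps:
G = -110
E(D, b) = 7/(-9 + b)
d = -110/9 (d = (⅑)*(-110) = -110/9 ≈ -12.222)
s*E(5, 20) + (-232/(-115) + d/6) = -35/(-9 + 20) + (-232/(-115) - 110/9/6) = -35/11 + (-232*(-1/115) - 110/9*⅙) = -35/11 + (232/115 - 55/27) = -5*7/11 - 61/3105 = -35/11 - 61/3105 = -109346/34155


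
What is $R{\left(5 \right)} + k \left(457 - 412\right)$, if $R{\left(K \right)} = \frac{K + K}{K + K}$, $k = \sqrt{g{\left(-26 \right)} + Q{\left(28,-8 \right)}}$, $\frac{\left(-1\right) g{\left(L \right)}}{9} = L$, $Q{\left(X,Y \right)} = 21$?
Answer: $1 + 45 \sqrt{255} \approx 719.59$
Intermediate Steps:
$g{\left(L \right)} = - 9 L$
$k = \sqrt{255}$ ($k = \sqrt{\left(-9\right) \left(-26\right) + 21} = \sqrt{234 + 21} = \sqrt{255} \approx 15.969$)
$R{\left(K \right)} = 1$ ($R{\left(K \right)} = \frac{2 K}{2 K} = 2 K \frac{1}{2 K} = 1$)
$R{\left(5 \right)} + k \left(457 - 412\right) = 1 + \sqrt{255} \left(457 - 412\right) = 1 + \sqrt{255} \cdot 45 = 1 + 45 \sqrt{255}$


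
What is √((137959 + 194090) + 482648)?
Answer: √814697 ≈ 902.61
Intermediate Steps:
√((137959 + 194090) + 482648) = √(332049 + 482648) = √814697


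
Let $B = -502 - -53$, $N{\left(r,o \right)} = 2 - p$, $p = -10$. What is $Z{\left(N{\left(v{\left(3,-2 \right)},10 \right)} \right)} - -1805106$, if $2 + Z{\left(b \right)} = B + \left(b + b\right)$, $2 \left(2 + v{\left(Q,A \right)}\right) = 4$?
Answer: $1804679$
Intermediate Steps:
$v{\left(Q,A \right)} = 0$ ($v{\left(Q,A \right)} = -2 + \frac{1}{2} \cdot 4 = -2 + 2 = 0$)
$N{\left(r,o \right)} = 12$ ($N{\left(r,o \right)} = 2 - -10 = 2 + 10 = 12$)
$B = -449$ ($B = -502 + 53 = -449$)
$Z{\left(b \right)} = -451 + 2 b$ ($Z{\left(b \right)} = -2 + \left(-449 + \left(b + b\right)\right) = -2 + \left(-449 + 2 b\right) = -451 + 2 b$)
$Z{\left(N{\left(v{\left(3,-2 \right)},10 \right)} \right)} - -1805106 = \left(-451 + 2 \cdot 12\right) - -1805106 = \left(-451 + 24\right) + 1805106 = -427 + 1805106 = 1804679$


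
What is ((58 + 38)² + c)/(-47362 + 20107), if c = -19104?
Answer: 3296/9085 ≈ 0.36280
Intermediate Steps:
((58 + 38)² + c)/(-47362 + 20107) = ((58 + 38)² - 19104)/(-47362 + 20107) = (96² - 19104)/(-27255) = (9216 - 19104)*(-1/27255) = -9888*(-1/27255) = 3296/9085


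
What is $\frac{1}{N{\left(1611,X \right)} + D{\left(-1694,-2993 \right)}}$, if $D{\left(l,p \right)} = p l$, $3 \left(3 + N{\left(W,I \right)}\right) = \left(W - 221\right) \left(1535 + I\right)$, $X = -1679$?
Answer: $\frac{1}{5003419} \approx 1.9986 \cdot 10^{-7}$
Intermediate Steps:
$N{\left(W,I \right)} = -3 + \frac{\left(-221 + W\right) \left(1535 + I\right)}{3}$ ($N{\left(W,I \right)} = -3 + \frac{\left(W - 221\right) \left(1535 + I\right)}{3} = -3 + \frac{\left(-221 + W\right) \left(1535 + I\right)}{3}$)
$D{\left(l,p \right)} = l p$
$\frac{1}{N{\left(1611,X \right)} + D{\left(-1694,-2993 \right)}} = \frac{1}{\left(- \frac{339244}{3} - - \frac{371059}{3} + \frac{1535}{3} \cdot 1611 + \frac{1}{3} \left(-1679\right) 1611\right) - -5070142} = \frac{1}{\left(- \frac{339244}{3} + \frac{371059}{3} + 824295 - 901623\right) + 5070142} = \frac{1}{-66723 + 5070142} = \frac{1}{5003419}$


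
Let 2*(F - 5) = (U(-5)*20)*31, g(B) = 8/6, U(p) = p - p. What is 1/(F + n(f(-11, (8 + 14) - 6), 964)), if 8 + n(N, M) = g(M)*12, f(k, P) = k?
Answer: 1/13 ≈ 0.076923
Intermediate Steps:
U(p) = 0
g(B) = 4/3 (g(B) = 8*(1/6) = 4/3)
F = 5 (F = 5 + ((0*20)*31)/2 = 5 + (0*31)/2 = 5 + (1/2)*0 = 5 + 0 = 5)
n(N, M) = 8 (n(N, M) = -8 + (4/3)*12 = -8 + 16 = 8)
1/(F + n(f(-11, (8 + 14) - 6), 964)) = 1/(5 + 8) = 1/13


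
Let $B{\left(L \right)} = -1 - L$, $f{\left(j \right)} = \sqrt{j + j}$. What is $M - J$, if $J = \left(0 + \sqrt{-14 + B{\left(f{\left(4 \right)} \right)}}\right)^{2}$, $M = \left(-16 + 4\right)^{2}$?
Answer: $159 + 2 \sqrt{2} \approx 161.83$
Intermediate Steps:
$f{\left(j \right)} = \sqrt{2} \sqrt{j}$ ($f{\left(j \right)} = \sqrt{2 j} = \sqrt{2} \sqrt{j}$)
$M = 144$ ($M = \left(-12\right)^{2} = 144$)
$J = -15 - 2 \sqrt{2}$ ($J = \left(0 + \sqrt{-14 - \left(1 + \sqrt{2} \sqrt{4}\right)}\right)^{2} = \left(0 + \sqrt{-14 - \left(1 + \sqrt{2} \cdot 2\right)}\right)^{2} = \left(0 + \sqrt{-14 - \left(1 + 2 \sqrt{2}\right)}\right)^{2} = \left(0 + \sqrt{-15 - 2 \sqrt{2}}\right)^{2} = \left(\sqrt{-15 - 2 \sqrt{2}}\right)^{2} = -15 - 2 \sqrt{2} \approx -17.828$)
$M - J = 144 - \left(-15 - 2 \sqrt{2}\right) = 144 + \left(15 + 2 \sqrt{2}\right) = 159 + 2 \sqrt{2}$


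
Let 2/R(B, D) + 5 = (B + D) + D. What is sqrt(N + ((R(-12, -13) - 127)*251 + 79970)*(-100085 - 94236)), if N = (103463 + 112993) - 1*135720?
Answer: I*sqrt(17275448354227)/43 ≈ 96660.0*I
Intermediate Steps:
R(B, D) = 2/(-5 + B + 2*D) (R(B, D) = 2/(-5 + ((B + D) + D)) = 2/(-5 + (B + 2*D)) = 2/(-5 + B + 2*D))
N = 80736 (N = 216456 - 135720 = 80736)
sqrt(N + ((R(-12, -13) - 127)*251 + 79970)*(-100085 - 94236)) = sqrt(80736 + ((2/(-5 - 12 + 2*(-13)) - 127)*251 + 79970)*(-100085 - 94236)) = sqrt(80736 + ((2/(-5 - 12 - 26) - 127)*251 + 79970)*(-194321)) = sqrt(80736 + ((2/(-43) - 127)*251 + 79970)*(-194321)) = sqrt(80736 + ((2*(-1/43) - 127)*251 + 79970)*(-194321)) = sqrt(80736 + ((-2/43 - 127)*251 + 79970)*(-194321)) = sqrt(80736 + (-5463/43*251 + 79970)*(-194321)) = sqrt(80736 + (-1371213/43 + 79970)*(-194321)) = sqrt(80736 + (2067497/43)*(-194321)) = sqrt(80736 - 401758084537/43) = sqrt(-401754612889/43) = I*sqrt(17275448354227)/43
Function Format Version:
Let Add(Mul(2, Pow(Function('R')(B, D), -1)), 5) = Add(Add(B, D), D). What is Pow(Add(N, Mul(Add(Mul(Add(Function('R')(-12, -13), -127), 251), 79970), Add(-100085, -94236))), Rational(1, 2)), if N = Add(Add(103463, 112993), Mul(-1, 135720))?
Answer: Mul(Rational(1, 43), I, Pow(17275448354227, Rational(1, 2))) ≈ Mul(96660., I)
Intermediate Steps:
Function('R')(B, D) = Mul(2, Pow(Add(-5, B, Mul(2, D)), -1)) (Function('R')(B, D) = Mul(2, Pow(Add(-5, Add(Add(B, D), D)), -1)) = Mul(2, Pow(Add(-5, Add(B, Mul(2, D))), -1)) = Mul(2, Pow(Add(-5, B, Mul(2, D)), -1)))
N = 80736 (N = Add(216456, -135720) = 80736)
Pow(Add(N, Mul(Add(Mul(Add(Function('R')(-12, -13), -127), 251), 79970), Add(-100085, -94236))), Rational(1, 2)) = Pow(Add(80736, Mul(Add(Mul(Add(Mul(2, Pow(Add(-5, -12, Mul(2, -13)), -1)), -127), 251), 79970), Add(-100085, -94236))), Rational(1, 2)) = Pow(Add(80736, Mul(Add(Mul(Add(Mul(2, Pow(Add(-5, -12, -26), -1)), -127), 251), 79970), -194321)), Rational(1, 2)) = Pow(Add(80736, Mul(Add(Mul(Add(Mul(2, Pow(-43, -1)), -127), 251), 79970), -194321)), Rational(1, 2)) = Pow(Add(80736, Mul(Add(Mul(Add(Mul(2, Rational(-1, 43)), -127), 251), 79970), -194321)), Rational(1, 2)) = Pow(Add(80736, Mul(Add(Mul(Add(Rational(-2, 43), -127), 251), 79970), -194321)), Rational(1, 2)) = Pow(Add(80736, Mul(Add(Mul(Rational(-5463, 43), 251), 79970), -194321)), Rational(1, 2)) = Pow(Add(80736, Mul(Add(Rational(-1371213, 43), 79970), -194321)), Rational(1, 2)) = Pow(Add(80736, Mul(Rational(2067497, 43), -194321)), Rational(1, 2)) = Pow(Add(80736, Rational(-401758084537, 43)), Rational(1, 2)) = Pow(Rational(-401754612889, 43), Rational(1, 2)) = Mul(Rational(1, 43), I, Pow(17275448354227, Rational(1, 2)))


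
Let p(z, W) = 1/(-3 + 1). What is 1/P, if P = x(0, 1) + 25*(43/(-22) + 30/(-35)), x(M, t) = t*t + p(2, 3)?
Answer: -77/5374 ≈ -0.014328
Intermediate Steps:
p(z, W) = -½ (p(z, W) = 1/(-2) = -½)
x(M, t) = -½ + t² (x(M, t) = t*t - ½ = t² - ½ = -½ + t²)
P = -5374/77 (P = (-½ + 1²) + 25*(43/(-22) + 30/(-35)) = (-½ + 1) + 25*(43*(-1/22) + 30*(-1/35)) = ½ + 25*(-43/22 - 6/7) = ½ + 25*(-433/154) = ½ - 10825/154 = -5374/77 ≈ -69.792)
1/P = 1/(-5374/77) = -77/5374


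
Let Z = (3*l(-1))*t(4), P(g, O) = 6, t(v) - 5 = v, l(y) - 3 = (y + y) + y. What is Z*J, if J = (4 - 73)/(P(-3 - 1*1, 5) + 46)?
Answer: 0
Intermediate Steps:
l(y) = 3 + 3*y (l(y) = 3 + ((y + y) + y) = 3 + (2*y + y) = 3 + 3*y)
t(v) = 5 + v
J = -69/52 (J = (4 - 73)/(6 + 46) = -69/52 ≈ -1.3269)
Z = 0 (Z = (3*(3 + 3*(-1)))*(5 + 4) = (3*(3 - 3))*9 = (3*0)*9 = 0*9 = 0)
Z*J = 0*(-69/52) = 0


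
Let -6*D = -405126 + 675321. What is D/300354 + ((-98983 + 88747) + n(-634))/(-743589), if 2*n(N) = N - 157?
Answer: -1835906551/13535753364 ≈ -0.13563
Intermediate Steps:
D = -90065/2 (D = -(-405126 + 675321)/6 = -⅙*270195 = -90065/2 ≈ -45033.)
n(N) = -157/2 + N/2 (n(N) = (N - 157)/2 = (-157 + N)/2 = -157/2 + N/2)
D/300354 + ((-98983 + 88747) + n(-634))/(-743589) = -90065/2/300354 + ((-98983 + 88747) + (-157/2 + (½)*(-634)))/(-743589) = -90065/2*1/300354 + (-10236 + (-157/2 - 317))*(-1/743589) = -90065/600708 + (-10236 - 791/2)*(-1/743589) = -90065/600708 - 21263/2*(-1/743589) = -90065/600708 + 1933/135198 = -1835906551/13535753364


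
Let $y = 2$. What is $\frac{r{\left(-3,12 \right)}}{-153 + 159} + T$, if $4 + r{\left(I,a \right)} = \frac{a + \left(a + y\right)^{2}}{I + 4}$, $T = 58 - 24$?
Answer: $68$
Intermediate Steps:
$T = 34$ ($T = 58 - 24 = 34$)
$r{\left(I,a \right)} = -4 + \frac{a + \left(2 + a\right)^{2}}{4 + I}$ ($r{\left(I,a \right)} = -4 + \frac{a + \left(a + 2\right)^{2}}{I + 4} = -4 + \frac{a + \left(2 + a\right)^{2}}{4 + I}$)
$\frac{r{\left(-3,12 \right)}}{-153 + 159} + T = \frac{\frac{1}{4 - 3} \left(-16 + 12 + \left(2 + 12\right)^{2} - -12\right)}{-153 + 159} + 34 = \frac{1^{-1} \left(-16 + 12 + 14^{2} + 12\right)}{6} + 34 = 1 \left(-16 + 12 + 196 + 12\right) \frac{1}{6} + 34 = 1 \cdot 204 \cdot \frac{1}{6} + 34 = 204 \cdot \frac{1}{6} + 34 = 34 + 34 = 68$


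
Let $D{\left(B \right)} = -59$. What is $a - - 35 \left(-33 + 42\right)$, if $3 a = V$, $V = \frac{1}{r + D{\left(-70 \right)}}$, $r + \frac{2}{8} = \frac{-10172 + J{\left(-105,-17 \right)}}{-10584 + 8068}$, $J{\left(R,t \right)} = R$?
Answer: $\frac{32789926}{104097} \approx 314.99$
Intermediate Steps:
$r = \frac{2412}{629}$ ($r = - \frac{1}{4} + \frac{-10172 - 105}{-10584 + 8068} = - \frac{1}{4} - \frac{10277}{-2516} = - \frac{1}{4} - - \frac{10277}{2516} = - \frac{1}{4} + \frac{10277}{2516} = \frac{2412}{629} \approx 3.8347$)
$V = - \frac{629}{34699}$ ($V = \frac{1}{\frac{2412}{629} - 59} = \frac{1}{- \frac{34699}{629}} = - \frac{629}{34699} \approx -0.018127$)
$a = - \frac{629}{104097}$ ($a = \frac{1}{3} \left(- \frac{629}{34699}\right) = - \frac{629}{104097} \approx -0.0060424$)
$a - - 35 \left(-33 + 42\right) = - \frac{629}{104097} - - 35 \left(-33 + 42\right) = - \frac{629}{104097} - \left(-35\right) 9 = - \frac{629}{104097} - -315 = - \frac{629}{104097} + 315 = \frac{32789926}{104097}$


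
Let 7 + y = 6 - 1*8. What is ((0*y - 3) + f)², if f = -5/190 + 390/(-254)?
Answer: 484660225/23290276 ≈ 20.810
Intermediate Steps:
y = -9 (y = -7 + (6 - 1*8) = -7 + (6 - 8) = -7 - 2 = -9)
f = -7537/4826 (f = -5*1/190 + 390*(-1/254) = -1/38 - 195/127 = -7537/4826 ≈ -1.5617)
((0*y - 3) + f)² = ((0*(-9) - 3) - 7537/4826)² = ((0 - 3) - 7537/4826)² = (-3 - 7537/4826)² = (-22015/4826)² = 484660225/23290276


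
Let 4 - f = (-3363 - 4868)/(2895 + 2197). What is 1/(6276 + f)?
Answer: 5092/31985991 ≈ 0.00015919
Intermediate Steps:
f = 28599/5092 (f = 4 - (-3363 - 4868)/(2895 + 2197) = 4 - (-8231)/5092 = 4 - 1*(-8231/5092) = 4 + 8231/5092 = 28599/5092 ≈ 5.6165)
1/(6276 + f) = 1/(6276 + 28599/5092) = 1/(31985991/5092) = 5092/31985991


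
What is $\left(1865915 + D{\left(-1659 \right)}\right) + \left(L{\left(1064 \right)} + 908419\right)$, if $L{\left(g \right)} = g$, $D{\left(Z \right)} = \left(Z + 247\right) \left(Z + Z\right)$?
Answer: $7460414$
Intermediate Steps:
$D{\left(Z \right)} = 2 Z \left(247 + Z\right)$ ($D{\left(Z \right)} = \left(247 + Z\right) 2 Z = 2 Z \left(247 + Z\right)$)
$\left(1865915 + D{\left(-1659 \right)}\right) + \left(L{\left(1064 \right)} + 908419\right) = \left(1865915 + 2 \left(-1659\right) \left(247 - 1659\right)\right) + \left(1064 + 908419\right) = \left(1865915 + 2 \left(-1659\right) \left(-1412\right)\right) + 909483 = \left(1865915 + 4685016\right) + 909483 = 6550931 + 909483 = 7460414$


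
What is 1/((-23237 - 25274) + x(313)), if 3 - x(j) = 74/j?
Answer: -313/15183078 ≈ -2.0615e-5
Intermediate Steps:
x(j) = 3 - 74/j
1/((-23237 - 25274) + x(313)) = 1/((-23237 - 25274) + (3 - 74/313)) = 1/(-48511 + (3 - 74*1/313)) = 1/(-48511 + (3 - 74/313)) = 1/(-48511 + 865/313) = 1/(-15183078/313) = -313/15183078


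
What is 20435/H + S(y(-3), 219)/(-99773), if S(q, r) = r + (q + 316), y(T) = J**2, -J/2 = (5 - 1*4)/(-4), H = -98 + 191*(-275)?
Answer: -8268110863/21001418316 ≈ -0.39369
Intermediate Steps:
H = -52623 (H = -98 - 52525 = -52623)
J = 1/2 (J = -2*(5 - 1*4)/(-4) = -2*(5 - 4)*(-1)/4 = -2*(-1)/4 = -2*(-1/4) = 1/2 ≈ 0.50000)
y(T) = 1/4 (y(T) = (1/2)**2 = 1/4)
S(q, r) = 316 + q + r (S(q, r) = r + (316 + q) = 316 + q + r)
20435/H + S(y(-3), 219)/(-99773) = 20435/(-52623) + (316 + 1/4 + 219)/(-99773) = 20435*(-1/52623) + (2141/4)*(-1/99773) = -20435/52623 - 2141/399092 = -8268110863/21001418316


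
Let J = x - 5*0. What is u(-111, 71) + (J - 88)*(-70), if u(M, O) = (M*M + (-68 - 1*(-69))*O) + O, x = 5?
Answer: 18273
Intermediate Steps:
J = 5 (J = 5 - 5*0 = 5 + 0 = 5)
u(M, O) = M² + 2*O (u(M, O) = (M² + (-68 + 69)*O) + O = (M² + 1*O) + O = (M² + O) + O = (O + M²) + O = M² + 2*O)
u(-111, 71) + (J - 88)*(-70) = ((-111)² + 2*71) + (5 - 88)*(-70) = (12321 + 142) - 83*(-70) = 12463 + 5810 = 18273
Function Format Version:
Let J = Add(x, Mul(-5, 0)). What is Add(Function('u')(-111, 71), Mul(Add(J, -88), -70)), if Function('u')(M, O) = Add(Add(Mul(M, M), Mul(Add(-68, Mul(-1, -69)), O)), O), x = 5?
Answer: 18273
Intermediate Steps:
J = 5 (J = Add(5, Mul(-5, 0)) = Add(5, 0) = 5)
Function('u')(M, O) = Add(Pow(M, 2), Mul(2, O)) (Function('u')(M, O) = Add(Add(Pow(M, 2), Mul(Add(-68, 69), O)), O) = Add(Add(Pow(M, 2), Mul(1, O)), O) = Add(Add(Pow(M, 2), O), O) = Add(Add(O, Pow(M, 2)), O) = Add(Pow(M, 2), Mul(2, O)))
Add(Function('u')(-111, 71), Mul(Add(J, -88), -70)) = Add(Add(Pow(-111, 2), Mul(2, 71)), Mul(Add(5, -88), -70)) = Add(Add(12321, 142), Mul(-83, -70)) = Add(12463, 5810) = 18273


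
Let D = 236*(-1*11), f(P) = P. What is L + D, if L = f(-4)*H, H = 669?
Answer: -5272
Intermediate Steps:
D = -2596 (D = 236*(-11) = -2596)
L = -2676 (L = -4*669 = -2676)
L + D = -2676 - 2596 = -5272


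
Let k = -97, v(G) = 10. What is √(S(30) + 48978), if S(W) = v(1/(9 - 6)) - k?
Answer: √49085 ≈ 221.55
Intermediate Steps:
S(W) = 107 (S(W) = 10 - 1*(-97) = 10 + 97 = 107)
√(S(30) + 48978) = √(107 + 48978) = √49085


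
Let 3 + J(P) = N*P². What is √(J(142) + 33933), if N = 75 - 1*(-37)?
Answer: √2292298 ≈ 1514.0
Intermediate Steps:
N = 112 (N = 75 + 37 = 112)
J(P) = -3 + 112*P²
√(J(142) + 33933) = √((-3 + 112*142²) + 33933) = √((-3 + 112*20164) + 33933) = √((-3 + 2258368) + 33933) = √(2258365 + 33933) = √2292298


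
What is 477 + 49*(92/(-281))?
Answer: 129529/281 ≈ 460.96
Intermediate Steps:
477 + 49*(92/(-281)) = 477 + 49*(92*(-1/281)) = 477 + 49*(-92/281) = 477 - 4508/281 = 129529/281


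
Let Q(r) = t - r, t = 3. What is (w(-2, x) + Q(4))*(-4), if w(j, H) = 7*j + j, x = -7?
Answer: 68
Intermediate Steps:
Q(r) = 3 - r
w(j, H) = 8*j
(w(-2, x) + Q(4))*(-4) = (8*(-2) + (3 - 1*4))*(-4) = (-16 + (3 - 4))*(-4) = (-16 - 1)*(-4) = -17*(-4) = 68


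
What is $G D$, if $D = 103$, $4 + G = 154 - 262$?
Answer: $-11536$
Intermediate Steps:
$G = -112$ ($G = -4 + \left(154 - 262\right) = -4 - 108 = -112$)
$G D = \left(-112\right) 103 = -11536$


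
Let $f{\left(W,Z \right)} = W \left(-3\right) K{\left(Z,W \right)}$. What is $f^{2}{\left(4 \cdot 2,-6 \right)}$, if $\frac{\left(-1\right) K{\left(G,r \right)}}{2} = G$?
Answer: $82944$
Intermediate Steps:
$K{\left(G,r \right)} = - 2 G$
$f{\left(W,Z \right)} = 6 W Z$ ($f{\left(W,Z \right)} = W \left(-3\right) \left(- 2 Z\right) = - 3 W \left(- 2 Z\right) = 6 W Z$)
$f^{2}{\left(4 \cdot 2,-6 \right)} = \left(6 \cdot 4 \cdot 2 \left(-6\right)\right)^{2} = \left(6 \cdot 8 \left(-6\right)\right)^{2} = \left(-288\right)^{2} = 82944$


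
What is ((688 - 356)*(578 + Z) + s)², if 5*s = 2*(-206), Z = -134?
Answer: 542620810384/25 ≈ 2.1705e+10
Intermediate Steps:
s = -412/5 (s = (2*(-206))/5 = (⅕)*(-412) = -412/5 ≈ -82.400)
((688 - 356)*(578 + Z) + s)² = ((688 - 356)*(578 - 134) - 412/5)² = (332*444 - 412/5)² = (147408 - 412/5)² = (736628/5)² = 542620810384/25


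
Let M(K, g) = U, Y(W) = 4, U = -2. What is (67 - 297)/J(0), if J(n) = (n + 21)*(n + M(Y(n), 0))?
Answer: 115/21 ≈ 5.4762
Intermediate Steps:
M(K, g) = -2
J(n) = (-2 + n)*(21 + n) (J(n) = (n + 21)*(n - 2) = (21 + n)*(-2 + n) = (-2 + n)*(21 + n))
(67 - 297)/J(0) = (67 - 297)/(-42 + 0² + 19*0) = -230/(-42 + 0 + 0) = -230/(-42) = -230*(-1/42) = 115/21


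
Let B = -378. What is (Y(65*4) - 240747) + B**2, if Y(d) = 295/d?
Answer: -5088817/52 ≈ -97862.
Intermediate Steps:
(Y(65*4) - 240747) + B**2 = (295/((65*4)) - 240747) + (-378)**2 = (295/260 - 240747) + 142884 = (295*(1/260) - 240747) + 142884 = (59/52 - 240747) + 142884 = -12518785/52 + 142884 = -5088817/52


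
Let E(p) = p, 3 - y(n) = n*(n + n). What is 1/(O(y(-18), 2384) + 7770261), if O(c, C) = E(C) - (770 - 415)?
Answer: 1/7772290 ≈ 1.2866e-7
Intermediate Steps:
y(n) = 3 - 2*n² (y(n) = 3 - n*(n + n) = 3 - n*2*n = 3 - 2*n²)
O(c, C) = -355 + C (O(c, C) = C - (770 - 415) = C - 1*355 = C - 355 = -355 + C)
1/(O(y(-18), 2384) + 7770261) = 1/((-355 + 2384) + 7770261) = 1/(2029 + 7770261) = 1/7772290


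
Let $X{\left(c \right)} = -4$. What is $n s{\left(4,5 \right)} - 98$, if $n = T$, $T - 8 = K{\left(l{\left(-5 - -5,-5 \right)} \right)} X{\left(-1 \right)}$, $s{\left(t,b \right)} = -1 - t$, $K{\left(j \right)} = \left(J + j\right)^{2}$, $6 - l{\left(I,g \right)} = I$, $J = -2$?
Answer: $182$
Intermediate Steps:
$l{\left(I,g \right)} = 6 - I$
$K{\left(j \right)} = \left(-2 + j\right)^{2}$
$T = -56$ ($T = 8 + \left(-2 + \left(6 - \left(-5 - -5\right)\right)\right)^{2} \left(-4\right) = 8 + \left(-2 + \left(6 - \left(-5 + 5\right)\right)\right)^{2} \left(-4\right) = 8 + \left(-2 + \left(6 - 0\right)\right)^{2} \left(-4\right) = 8 + \left(-2 + \left(6 + 0\right)\right)^{2} \left(-4\right) = 8 + \left(-2 + 6\right)^{2} \left(-4\right) = 8 + 4^{2} \left(-4\right) = 8 + 16 \left(-4\right) = 8 - 64 = -56$)
$n = -56$
$n s{\left(4,5 \right)} - 98 = - 56 \left(-1 - 4\right) - 98 = \left(-56\right) \left(-5\right) - 98 = 280 - 98 = 182$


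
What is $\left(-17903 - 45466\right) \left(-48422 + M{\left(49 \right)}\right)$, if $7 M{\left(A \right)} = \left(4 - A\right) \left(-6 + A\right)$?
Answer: $\frac{21601795041}{7} \approx 3.086 \cdot 10^{9}$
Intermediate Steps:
$M{\left(A \right)} = \frac{\left(-6 + A\right) \left(4 - A\right)}{7}$ ($M{\left(A \right)} = \frac{\left(4 - A\right) \left(-6 + A\right)}{7} = \frac{\left(-6 + A\right) \left(4 - A\right)}{7}$)
$\left(-17903 - 45466\right) \left(-48422 + M{\left(49 \right)}\right) = \left(-17903 - 45466\right) \left(-48422 - \left(- \frac{466}{7} + 343\right)\right) = - 63369 \left(-48422 - \frac{1935}{7}\right) = \left(-63369\right) \left(- \frac{340889}{7}\right) = \frac{21601795041}{7}$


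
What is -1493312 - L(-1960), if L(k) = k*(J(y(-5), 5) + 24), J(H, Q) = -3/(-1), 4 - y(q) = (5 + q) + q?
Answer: -1440392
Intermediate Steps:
y(q) = -1 - 2*q (y(q) = 4 - ((5 + q) + q) = 4 - (5 + 2*q) = 4 + (-5 - 2*q) = -1 - 2*q)
J(H, Q) = 3 (J(H, Q) = -3*(-1) = 3)
L(k) = 27*k (L(k) = k*(3 + 24) = k*27 = 27*k)
-1493312 - L(-1960) = -1493312 - 27*(-1960) = -1493312 - 1*(-52920) = -1493312 + 52920 = -1440392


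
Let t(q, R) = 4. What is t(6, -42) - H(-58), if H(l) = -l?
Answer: -54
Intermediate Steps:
t(6, -42) - H(-58) = 4 - (-1)*(-58) = 4 - 1*58 = 4 - 58 = -54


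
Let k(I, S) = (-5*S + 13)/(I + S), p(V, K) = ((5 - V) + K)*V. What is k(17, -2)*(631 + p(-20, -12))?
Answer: 8533/15 ≈ 568.87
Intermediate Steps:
p(V, K) = V*(5 + K - V) (p(V, K) = (5 + K - V)*V = V*(5 + K - V))
k(I, S) = (13 - 5*S)/(I + S)
k(17, -2)*(631 + p(-20, -12)) = ((13 - 5*(-2))/(17 - 2))*(631 - 20*(5 - 12 - 1*(-20))) = ((13 + 10)/15)*(631 - 20*(5 - 12 + 20)) = ((1/15)*23)*(631 - 20*13) = 23*(631 - 260)/15 = (23/15)*371 = 8533/15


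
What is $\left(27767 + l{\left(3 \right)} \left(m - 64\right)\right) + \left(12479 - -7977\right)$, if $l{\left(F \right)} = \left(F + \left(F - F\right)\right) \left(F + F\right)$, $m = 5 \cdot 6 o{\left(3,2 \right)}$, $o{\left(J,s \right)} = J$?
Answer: $48691$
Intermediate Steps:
$m = 90$ ($m = 5 \cdot 6 \cdot 3 = 30 \cdot 3 = 90$)
$l{\left(F \right)} = 2 F^{2}$ ($l{\left(F \right)} = \left(F + 0\right) 2 F = F 2 F = 2 F^{2}$)
$\left(27767 + l{\left(3 \right)} \left(m - 64\right)\right) + \left(12479 - -7977\right) = \left(27767 + 2 \cdot 3^{2} \left(90 - 64\right)\right) + \left(12479 - -7977\right) = \left(27767 + 2 \cdot 9 \cdot 26\right) + \left(12479 + 7977\right) = \left(27767 + 18 \cdot 26\right) + 20456 = \left(27767 + 468\right) + 20456 = 28235 + 20456 = 48691$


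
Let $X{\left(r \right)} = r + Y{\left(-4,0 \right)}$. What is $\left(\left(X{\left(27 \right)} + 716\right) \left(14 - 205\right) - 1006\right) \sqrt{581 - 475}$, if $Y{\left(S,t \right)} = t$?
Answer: $- 142919 \sqrt{106} \approx -1.4714 \cdot 10^{6}$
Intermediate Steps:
$X{\left(r \right)} = r$ ($X{\left(r \right)} = r + 0 = r$)
$\left(\left(X{\left(27 \right)} + 716\right) \left(14 - 205\right) - 1006\right) \sqrt{581 - 475} = \left(\left(27 + 716\right) \left(14 - 205\right) - 1006\right) \sqrt{581 - 475} = \left(743 \left(-191\right) - 1006\right) \sqrt{106} = \left(-141913 - 1006\right) \sqrt{106} = - 142919 \sqrt{106}$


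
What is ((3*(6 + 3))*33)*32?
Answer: 28512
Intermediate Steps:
((3*(6 + 3))*33)*32 = ((3*9)*33)*32 = (27*33)*32 = 891*32 = 28512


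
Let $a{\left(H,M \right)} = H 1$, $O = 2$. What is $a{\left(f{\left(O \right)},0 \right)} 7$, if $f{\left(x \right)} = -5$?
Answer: $-35$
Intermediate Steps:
$a{\left(H,M \right)} = H$
$a{\left(f{\left(O \right)},0 \right)} 7 = \left(-5\right) 7 = -35$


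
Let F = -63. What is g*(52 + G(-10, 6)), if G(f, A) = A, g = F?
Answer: -3654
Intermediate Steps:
g = -63
g*(52 + G(-10, 6)) = -63*(52 + 6) = -63*58 = -3654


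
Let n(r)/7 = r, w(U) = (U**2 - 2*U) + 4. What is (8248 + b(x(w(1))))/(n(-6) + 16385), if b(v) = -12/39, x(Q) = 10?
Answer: 107220/212459 ≈ 0.50466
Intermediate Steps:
w(U) = 4 + U**2 - 2*U
n(r) = 7*r
b(v) = -4/13 (b(v) = -12*1/39 = -4/13)
(8248 + b(x(w(1))))/(n(-6) + 16385) = (8248 - 4/13)/(7*(-6) + 16385) = 107220/(13*(-42 + 16385)) = (107220/13)/16343 = (107220/13)*(1/16343) = 107220/212459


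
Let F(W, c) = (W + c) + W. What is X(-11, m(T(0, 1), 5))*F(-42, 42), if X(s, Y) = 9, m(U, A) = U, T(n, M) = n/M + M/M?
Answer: -378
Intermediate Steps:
T(n, M) = 1 + n/M (T(n, M) = n/M + 1 = 1 + n/M)
F(W, c) = c + 2*W
X(-11, m(T(0, 1), 5))*F(-42, 42) = 9*(42 + 2*(-42)) = 9*(42 - 84) = 9*(-42) = -378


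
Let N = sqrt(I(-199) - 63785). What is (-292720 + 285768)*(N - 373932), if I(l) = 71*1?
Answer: 2599575264 - 6952*I*sqrt(63714) ≈ 2.5996e+9 - 1.7548e+6*I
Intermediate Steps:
I(l) = 71
N = I*sqrt(63714) (N = sqrt(71 - 63785) = sqrt(-63714) = I*sqrt(63714) ≈ 252.42*I)
(-292720 + 285768)*(N - 373932) = (-292720 + 285768)*(I*sqrt(63714) - 373932) = -6952*(-373932 + I*sqrt(63714)) = 2599575264 - 6952*I*sqrt(63714)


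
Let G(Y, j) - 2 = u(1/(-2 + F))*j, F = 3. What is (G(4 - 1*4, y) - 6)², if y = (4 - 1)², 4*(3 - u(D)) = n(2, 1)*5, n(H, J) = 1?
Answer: 2209/16 ≈ 138.06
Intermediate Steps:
u(D) = 7/4 (u(D) = 3 - 5/4 = 7/4)
y = 9 (y = 3² = 9)
G(Y, j) = 2 + 7*j/4
(G(4 - 1*4, y) - 6)² = ((2 + (7/4)*9) - 6)² = ((2 + 63/4) - 6)² = (71/4 - 6)² = (47/4)² = 2209/16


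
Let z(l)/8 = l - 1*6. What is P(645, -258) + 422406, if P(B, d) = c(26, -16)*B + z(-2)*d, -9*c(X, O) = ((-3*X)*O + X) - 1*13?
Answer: 1045639/3 ≈ 3.4855e+5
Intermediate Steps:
z(l) = -48 + 8*l (z(l) = 8*(l - 1*6) = 8*(l - 6) = 8*(-6 + l) = -48 + 8*l)
c(X, O) = 13/9 - X/9 + O*X/3 (c(X, O) = -(((-3*X)*O + X) - 1*13)/9 = -((-3*O*X + X) - 13)/9 = -((X - 3*O*X) - 13)/9 = -(-13 + X - 3*O*X)/9 = 13/9 - X/9 + O*X/3)
P(B, d) = -64*d - 1261*B/9 (P(B, d) = (13/9 - ⅑*26 + (⅓)*(-16)*26)*B + (-48 + 8*(-2))*d = (13/9 - 26/9 - 416/3)*B + (-48 - 16)*d = -1261*B/9 - 64*d = -64*d - 1261*B/9)
P(645, -258) + 422406 = (-64*(-258) - 1261/9*645) + 422406 = (16512 - 271115/3) + 422406 = -221579/3 + 422406 = 1045639/3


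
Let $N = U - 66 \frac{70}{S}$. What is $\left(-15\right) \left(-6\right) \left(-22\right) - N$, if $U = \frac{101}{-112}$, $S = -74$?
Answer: $- \frac{8460103}{4144} \approx -2041.5$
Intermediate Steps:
$U = - \frac{101}{112}$ ($U = 101 \left(- \frac{1}{112}\right) = - \frac{101}{112} \approx -0.90179$)
$N = \frac{254983}{4144}$ ($N = - \frac{101}{112} - 66 \frac{70}{-74} = - \frac{101}{112} - 66 \cdot 70 \left(- \frac{1}{74}\right) = - \frac{101}{112} - - \frac{2310}{37} = - \frac{101}{112} + \frac{2310}{37} = \frac{254983}{4144} \approx 61.531$)
$\left(-15\right) \left(-6\right) \left(-22\right) - N = \left(-15\right) \left(-6\right) \left(-22\right) - \frac{254983}{4144} = 90 \left(-22\right) - \frac{254983}{4144} = -1980 - \frac{254983}{4144} = - \frac{8460103}{4144}$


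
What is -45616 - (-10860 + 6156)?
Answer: -40912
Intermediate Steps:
-45616 - (-10860 + 6156) = -45616 - 1*(-4704) = -45616 + 4704 = -40912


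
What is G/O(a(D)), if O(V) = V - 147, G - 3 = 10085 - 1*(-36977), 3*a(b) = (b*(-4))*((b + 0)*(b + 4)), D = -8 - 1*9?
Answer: 141195/14587 ≈ 9.6795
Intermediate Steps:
D = -17 (D = -8 - 9 = -17)
a(b) = -4*b²*(4 + b)/3 (a(b) = ((b*(-4))*((b + 0)*(b + 4)))/3 = ((-4*b)*(b*(4 + b)))/3 = (-4*b²*(4 + b))/3 = -4*b²*(4 + b)/3)
G = 47065 (G = 3 + (10085 - 1*(-36977)) = 3 + (10085 + 36977) = 3 + 47062 = 47065)
O(V) = -147 + V
G/O(a(D)) = 47065/(-147 + (4/3)*(-17)²*(-4 - 1*(-17))) = 47065/(-147 + (4/3)*289*(-4 + 17)) = 47065/(-147 + (4/3)*289*13) = 47065/(-147 + 15028/3) = 47065/(14587/3) = 47065*(3/14587) = 141195/14587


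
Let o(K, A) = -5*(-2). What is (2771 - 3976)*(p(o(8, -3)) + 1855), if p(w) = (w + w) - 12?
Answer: -2244915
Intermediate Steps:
o(K, A) = 10
p(w) = -12 + 2*w (p(w) = 2*w - 12 = -12 + 2*w)
(2771 - 3976)*(p(o(8, -3)) + 1855) = (2771 - 3976)*((-12 + 2*10) + 1855) = -1205*((-12 + 20) + 1855) = -1205*(8 + 1855) = -1205*1863 = -2244915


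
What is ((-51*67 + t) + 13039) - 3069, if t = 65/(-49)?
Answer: 321032/49 ≈ 6551.7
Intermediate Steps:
t = -65/49 (t = 65*(-1/49) = -65/49 ≈ -1.3265)
((-51*67 + t) + 13039) - 3069 = ((-51*67 - 65/49) + 13039) - 3069 = ((-3417 - 65/49) + 13039) - 3069 = (-167498/49 + 13039) - 3069 = 471413/49 - 3069 = 321032/49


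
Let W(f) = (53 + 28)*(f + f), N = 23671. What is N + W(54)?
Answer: 32419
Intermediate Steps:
W(f) = 162*f (W(f) = 81*(2*f) = 162*f)
N + W(54) = 23671 + 162*54 = 23671 + 8748 = 32419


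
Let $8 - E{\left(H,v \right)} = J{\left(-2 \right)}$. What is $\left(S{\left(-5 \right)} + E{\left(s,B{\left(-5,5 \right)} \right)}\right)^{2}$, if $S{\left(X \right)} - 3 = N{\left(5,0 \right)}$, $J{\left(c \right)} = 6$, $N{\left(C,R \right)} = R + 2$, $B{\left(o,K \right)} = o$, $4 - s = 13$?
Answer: $49$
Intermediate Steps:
$s = -9$ ($s = 4 - 13 = -9$)
$N{\left(C,R \right)} = 2 + R$
$S{\left(X \right)} = 5$ ($S{\left(X \right)} = 3 + \left(2 + 0\right) = 3 + 2 = 5$)
$E{\left(H,v \right)} = 2$ ($E{\left(H,v \right)} = 8 - 6 = 2$)
$\left(S{\left(-5 \right)} + E{\left(s,B{\left(-5,5 \right)} \right)}\right)^{2} = \left(5 + 2\right)^{2} = 7^{2} = 49$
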